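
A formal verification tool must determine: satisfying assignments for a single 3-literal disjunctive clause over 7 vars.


Step 1: Total=2^7=128
Step 2: Unsat when all 3 false: 2^4=16
Step 3: Sat=128-16=112

112


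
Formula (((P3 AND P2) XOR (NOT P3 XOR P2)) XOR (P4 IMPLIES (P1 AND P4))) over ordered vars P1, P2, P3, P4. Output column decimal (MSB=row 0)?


Formula: (((P3 AND P2) XOR (NOT P3 XOR P2)) XOR (P4 IMPLIES (P1 AND P4))) over P1, P2, P3, P4 (16 rows)
Evaluate each row (bits = P1,P2,P3,P4, MSB first):
  row 0 [0000]: (((0 AND 0) XOR (NOT 0 XOR 0)) XOR (0 IMPLIES (0 AND 0))) -> 0
  row 1 [0001]: (((0 AND 0) XOR (NOT 0 XOR 0)) XOR (1 IMPLIES (0 AND 1))) -> 1
  row 2 [0010]: (((1 AND 0) XOR (NOT 1 XOR 0)) XOR (0 IMPLIES (0 AND 0))) -> 1
  row 3 [0011]: (((1 AND 0) XOR (NOT 1 XOR 0)) XOR (1 IMPLIES (0 AND 1))) -> 0
  row 4 [0100]: (((0 AND 1) XOR (NOT 0 XOR 1)) XOR (0 IMPLIES (0 AND 0))) -> 1
  row 5 [0101]: (((0 AND 1) XOR (NOT 0 XOR 1)) XOR (1 IMPLIES (0 AND 1))) -> 0
  row 6 [0110]: (((1 AND 1) XOR (NOT 1 XOR 1)) XOR (0 IMPLIES (0 AND 0))) -> 1
  row 7 [0111]: (((1 AND 1) XOR (NOT 1 XOR 1)) XOR (1 IMPLIES (0 AND 1))) -> 0
  row 8 [1000]: (((0 AND 0) XOR (NOT 0 XOR 0)) XOR (0 IMPLIES (1 AND 0))) -> 0
  row 9 [1001]: (((0 AND 0) XOR (NOT 0 XOR 0)) XOR (1 IMPLIES (1 AND 1))) -> 0
  row 10 [1010]: (((1 AND 0) XOR (NOT 1 XOR 0)) XOR (0 IMPLIES (1 AND 0))) -> 1
  row 11 [1011]: (((1 AND 0) XOR (NOT 1 XOR 0)) XOR (1 IMPLIES (1 AND 1))) -> 1
  row 12 [1100]: (((0 AND 1) XOR (NOT 0 XOR 1)) XOR (0 IMPLIES (1 AND 0))) -> 1
  row 13 [1101]: (((0 AND 1) XOR (NOT 0 XOR 1)) XOR (1 IMPLIES (1 AND 1))) -> 1
  row 14 [1110]: (((1 AND 1) XOR (NOT 1 XOR 1)) XOR (0 IMPLIES (1 AND 0))) -> 1
  row 15 [1111]: (((1 AND 1) XOR (NOT 1 XOR 1)) XOR (1 IMPLIES (1 AND 1))) -> 1
Full result column, 4 rows per line (P1,P2 fixed per line; P3,P4 runs 00..11 left to right):
  rows 0-3 [P1,P2=00]: 0110  = hex 6
  rows 4-7 [P1,P2=01]: 1010  = hex A
  rows 8-11 [P1,P2=10]: 0011  = hex 3
  rows 12-15 [P1,P2=11]: 1111  = hex F
Output column (row 0 .. row 15) = 0110101000111111
Output column grouped in 4s = 0110 1010 0011 1111 = 0x6A3F
Convert to decimal digit by digit (value = value*16 + digit):
  6 -> 6
  6*16 + 10 (A) = 106
  106*16 + 3 = 1699
  1699*16 + 15 (F) = 27199
Decimal = 27199

27199


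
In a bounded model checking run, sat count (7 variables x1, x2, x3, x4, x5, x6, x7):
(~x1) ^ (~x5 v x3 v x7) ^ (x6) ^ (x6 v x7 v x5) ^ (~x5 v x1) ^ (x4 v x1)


CNF with 6 clauses over 7 vars (128 assignments).
An assignment satisfies CNF iff every clause has >=1 true literal.
Check each row (bits = x1,x2,x3,x4,x5,x6,x7; clause T/F shown):
  row 0 [0000000]: clauses=TTFFTF -> 0
  row 1 [0000001]: clauses=TTFTTF -> 0
  row 2 [0000010]: clauses=TTTTTF -> 0
  row 3 [0000011]: clauses=TTTTTF -> 0
  row 4 [0000100]: clauses=TFFTFF -> 0
  (every remaining row is evaluated the same way; all 128 results are listed next)
Full result column, 8 rows per line (x1,x2,x3,x4 fixed per line; x5,x6,x7 runs 000..111 left to right):
  rows 0-7 [x1,x2,x3,x4=0000]: 00000000  (ones: 0)
  rows 8-15 [x1,x2,x3,x4=0001]: 00110000  (ones: 2)
  rows 16-23 [x1,x2,x3,x4=0010]: 00000000  (ones: 0)
  rows 24-31 [x1,x2,x3,x4=0011]: 00110000  (ones: 2)
  rows 32-39 [x1,x2,x3,x4=0100]: 00000000  (ones: 0)
  rows 40-47 [x1,x2,x3,x4=0101]: 00110000  (ones: 2)
  rows 48-55 [x1,x2,x3,x4=0110]: 00000000  (ones: 0)
  rows 56-63 [x1,x2,x3,x4=0111]: 00110000  (ones: 2)
  rows 64-71 [x1,x2,x3,x4=1000]: 00000000  (ones: 0)
  rows 72-79 [x1,x2,x3,x4=1001]: 00000000  (ones: 0)
  rows 80-87 [x1,x2,x3,x4=1010]: 00000000  (ones: 0)
  rows 88-95 [x1,x2,x3,x4=1011]: 00000000  (ones: 0)
  rows 96-103 [x1,x2,x3,x4=1100]: 00000000  (ones: 0)
  rows 104-111 [x1,x2,x3,x4=1101]: 00000000  (ones: 0)
  rows 112-119 [x1,x2,x3,x4=1110]: 00000000  (ones: 0)
  rows 120-127 [x1,x2,x3,x4=1111]: 00000000  (ones: 0)
Satisfying assignments = 0+2+0+2+0+2+0+2+0+0+0+0+0+0+0+0 = 8

8


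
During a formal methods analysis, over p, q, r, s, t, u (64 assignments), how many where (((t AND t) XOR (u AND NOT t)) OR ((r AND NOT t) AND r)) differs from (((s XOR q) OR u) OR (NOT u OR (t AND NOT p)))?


F1 = (((t AND t) XOR (u AND NOT t)) OR ((r AND NOT t) AND r))
F2 = (((s XOR q) OR u) OR (NOT u OR (t AND NOT p)))
Evaluate both on each of 64 rows (bits = p,q,r,s,t,u):
  row 0 [000000]: F1=0 F2=1 (differ) -> 1
  row 1 [000001]: F1=1 F2=1 -> 0
  row 2 [000010]: F1=1 F2=1 -> 0
  row 3 [000011]: F1=1 F2=1 -> 0
  row 4 [000100]: F1=0 F2=1 (differ) -> 1
  (every remaining row is evaluated the same way; all 64 results are listed next)
Full result column, 8 rows per line (p,q,r fixed per line; s,t,u runs 000..111 left to right):
  rows 0-7 [p,q,r=000]: 10001000  (ones: 2)
  rows 8-15 [p,q,r=001]: 00000000  (ones: 0)
  rows 16-23 [p,q,r=010]: 10001000  (ones: 2)
  rows 24-31 [p,q,r=011]: 00000000  (ones: 0)
  rows 32-39 [p,q,r=100]: 10001000  (ones: 2)
  rows 40-47 [p,q,r=101]: 00000000  (ones: 0)
  rows 48-55 [p,q,r=110]: 10001000  (ones: 2)
  rows 56-63 [p,q,r=111]: 00000000  (ones: 0)
Disagreements = 2+0+2+0+2+0+2+0 = 8

8


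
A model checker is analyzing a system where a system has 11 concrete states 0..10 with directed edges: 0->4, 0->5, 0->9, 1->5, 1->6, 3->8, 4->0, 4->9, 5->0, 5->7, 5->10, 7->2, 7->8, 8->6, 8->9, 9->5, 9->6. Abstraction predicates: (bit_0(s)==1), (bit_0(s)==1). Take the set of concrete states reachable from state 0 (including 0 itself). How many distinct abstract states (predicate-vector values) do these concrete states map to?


BFS from 0:
Concrete reachable: {0, 2, 4, 5, 6, 7, 8, 9, 10}
Abstract via predicates (bit_0(s)==1), (bit_0(s)==1):
  (0,0) <- {0, 2, 4, 6, 8, 10}
  (1,1) <- {5, 7, 9}
Distinct abstract states = 2

2


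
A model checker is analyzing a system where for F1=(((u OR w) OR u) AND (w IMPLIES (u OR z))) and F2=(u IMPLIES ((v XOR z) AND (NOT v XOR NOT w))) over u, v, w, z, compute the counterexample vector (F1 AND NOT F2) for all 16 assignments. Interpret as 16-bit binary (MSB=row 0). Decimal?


F1 = (((u OR w) OR u) AND (w IMPLIES (u OR z)))
F2 = (u IMPLIES ((v XOR z) AND (NOT v XOR NOT w)))
Counterexample to F1=>F2 is where F1=1 and F2=0.
Evaluate each row (bits = u,v,w,z, MSB first):
  row 0 [0000]: F1=0 F2=1 -> F1&~F2 -> 0
  row 1 [0001]: F1=0 F2=1 -> F1&~F2 -> 0
  row 2 [0010]: F1=0 F2=1 -> F1&~F2 -> 0
  row 3 [0011]: F1=1 F2=1 -> F1&~F2 -> 0
  row 4 [0100]: F1=0 F2=1 -> F1&~F2 -> 0
  row 5 [0101]: F1=0 F2=1 -> F1&~F2 -> 0
  row 6 [0110]: F1=0 F2=1 -> F1&~F2 -> 0
  row 7 [0111]: F1=1 F2=1 -> F1&~F2 -> 0
  row 8 [1000]: F1=1 F2=0 -> F1&~F2 -> 1
  row 9 [1001]: F1=1 F2=0 -> F1&~F2 -> 1
  row 10 [1010]: F1=1 F2=0 -> F1&~F2 -> 1
  row 11 [1011]: F1=1 F2=1 -> F1&~F2 -> 0
  row 12 [1100]: F1=1 F2=1 -> F1&~F2 -> 0
  row 13 [1101]: F1=1 F2=0 -> F1&~F2 -> 1
  row 14 [1110]: F1=1 F2=0 -> F1&~F2 -> 1
  row 15 [1111]: F1=1 F2=0 -> F1&~F2 -> 1
Full result column, 4 rows per line (u,v fixed per line; w,z runs 00..11 left to right):
  rows 0-3 [u,v=00]: 0000  = hex 0
  rows 4-7 [u,v=01]: 0000  = hex 0
  rows 8-11 [u,v=10]: 1110  = hex E
  rows 12-15 [u,v=11]: 0111  = hex 7
Counterexample vector (row 0 .. row 15) = 0000000011100111
Output column grouped in 4s = 0000 0000 1110 0111 = 0x00E7
Convert to decimal digit by digit (value = value*16 + digit):
  0 -> 0
  0*16 + 0 = 0
  0*16 + 14 (E) = 14
  14*16 + 7 = 231
Decimal = 231

231


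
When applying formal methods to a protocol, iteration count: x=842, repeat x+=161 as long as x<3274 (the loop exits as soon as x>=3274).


Step 1: x goes from 842 toward 3274 by 161; the body runs while x<3274, so iterations = ceil((bound-start)/step)
Step 2: Distance=2432
Step 3: ceil(2432/161)=16

16


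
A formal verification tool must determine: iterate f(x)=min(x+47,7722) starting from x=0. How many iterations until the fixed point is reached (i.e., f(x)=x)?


Step 1: x=0, cap=7722, increment=47
Step 2: x grows by 47 each step until capped at 7722; fixed point is x=7722
Step 3: iterations = ceil(7722/47) = 165

165


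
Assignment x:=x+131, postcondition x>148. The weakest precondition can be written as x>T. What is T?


Formula: wp(x:=E, P) = P[E/x] (substitute E for x in postcondition)
Step 1: Postcondition: x>148
Step 2: Substitute x+131 for x: x+131>148
Step 3: Solve for x: x > 148-131 = 17

17


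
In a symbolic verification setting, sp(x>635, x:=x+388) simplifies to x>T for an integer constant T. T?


Formula: sp(P, x:=E) = exists old_x. (x = E[old_x/x]) AND P[old_x/x] (old_x is the value of x before the assignment; eliminate old_x by solving x = E[old_x/x] for old_x)
Step 1: Precondition P: x>635, i.e. old_x > 635
Step 2: Assignment gives x = old_x + 388, so old_x = x - 388
Step 3: Substitute into P: x - 388 > 635
Step 4: Simplify: x > 635+388 = 1023

1023


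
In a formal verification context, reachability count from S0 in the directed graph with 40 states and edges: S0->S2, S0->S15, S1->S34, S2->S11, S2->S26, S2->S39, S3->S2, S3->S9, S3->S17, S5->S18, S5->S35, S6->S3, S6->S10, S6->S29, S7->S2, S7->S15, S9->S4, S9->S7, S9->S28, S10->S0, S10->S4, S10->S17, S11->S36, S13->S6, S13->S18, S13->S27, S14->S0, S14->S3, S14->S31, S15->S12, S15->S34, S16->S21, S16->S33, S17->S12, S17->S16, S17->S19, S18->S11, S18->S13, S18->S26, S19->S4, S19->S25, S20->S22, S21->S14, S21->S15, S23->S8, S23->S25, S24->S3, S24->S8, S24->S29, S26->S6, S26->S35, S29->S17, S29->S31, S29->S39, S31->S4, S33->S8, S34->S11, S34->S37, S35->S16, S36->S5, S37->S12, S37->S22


BFS from S0:
  layer 0: {S0}
  layer 1: {S2, S15}
  layer 2: {S11, S12, S26, S34, S39}
  layer 3: {S6, S35, S36, S37}
  layer 4: {S3, S5, S10, S16, S22, S29}
  layer 5: {S4, S9, S17, S18, S21, S31, S33}
  layer 6: {S7, S8, S13, S14, S19, S28}
  layer 7: {S25, S27}
Reachable set: {S0, S2, S3, S4, S5, S6, S7, S8, S9, S10, S11, S12, S13, S14, S15, S16, S17, S18, S19, S21, S22, S25, S26, S27, S28, S29, S31, S33, S34, S35, S36, S37, S39}
Count = 33

33


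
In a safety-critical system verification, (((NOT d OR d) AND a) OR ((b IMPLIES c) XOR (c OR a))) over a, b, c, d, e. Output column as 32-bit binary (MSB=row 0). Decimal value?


Formula: (((NOT d OR d) AND a) OR ((b IMPLIES c) XOR (c OR a))) over a, b, c, d, e (32 rows)
Evaluate each row (bits = a,b,c,d,e, MSB first):
  row 0 [00000]: (((NOT 0 OR 0) AND 0) OR ((0 IMPLIES 0) XOR (0 OR 0))) -> 1
  row 1 [00001]: (((NOT 0 OR 0) AND 0) OR ((0 IMPLIES 0) XOR (0 OR 0))) -> 1
  row 2 [00010]: (((NOT 1 OR 1) AND 0) OR ((0 IMPLIES 0) XOR (0 OR 0))) -> 1
  row 3 [00011]: (((NOT 1 OR 1) AND 0) OR ((0 IMPLIES 0) XOR (0 OR 0))) -> 1
  row 4 [00100]: (((NOT 0 OR 0) AND 0) OR ((0 IMPLIES 1) XOR (1 OR 0))) -> 0
  row 5 [00101]: (((NOT 0 OR 0) AND 0) OR ((0 IMPLIES 1) XOR (1 OR 0))) -> 0
  row 6 [00110]: (((NOT 1 OR 1) AND 0) OR ((0 IMPLIES 1) XOR (1 OR 0))) -> 0
  row 7 [00111]: (((NOT 1 OR 1) AND 0) OR ((0 IMPLIES 1) XOR (1 OR 0))) -> 0
  row 8 [01000]: (((NOT 0 OR 0) AND 0) OR ((1 IMPLIES 0) XOR (0 OR 0))) -> 0
  row 9 [01001]: (((NOT 0 OR 0) AND 0) OR ((1 IMPLIES 0) XOR (0 OR 0))) -> 0
  row 10 [01010]: (((NOT 1 OR 1) AND 0) OR ((1 IMPLIES 0) XOR (0 OR 0))) -> 0
  row 11 [01011]: (((NOT 1 OR 1) AND 0) OR ((1 IMPLIES 0) XOR (0 OR 0))) -> 0
  row 12 [01100]: (((NOT 0 OR 0) AND 0) OR ((1 IMPLIES 1) XOR (1 OR 0))) -> 0
  row 13 [01101]: (((NOT 0 OR 0) AND 0) OR ((1 IMPLIES 1) XOR (1 OR 0))) -> 0
  row 14 [01110]: (((NOT 1 OR 1) AND 0) OR ((1 IMPLIES 1) XOR (1 OR 0))) -> 0
  row 15 [01111]: (((NOT 1 OR 1) AND 0) OR ((1 IMPLIES 1) XOR (1 OR 0))) -> 0
  row 16 [10000]: (((NOT 0 OR 0) AND 1) OR ((0 IMPLIES 0) XOR (0 OR 1))) -> 1
  row 17 [10001]: (((NOT 0 OR 0) AND 1) OR ((0 IMPLIES 0) XOR (0 OR 1))) -> 1
  row 18 [10010]: (((NOT 1 OR 1) AND 1) OR ((0 IMPLIES 0) XOR (0 OR 1))) -> 1
  row 19 [10011]: (((NOT 1 OR 1) AND 1) OR ((0 IMPLIES 0) XOR (0 OR 1))) -> 1
  row 20 [10100]: (((NOT 0 OR 0) AND 1) OR ((0 IMPLIES 1) XOR (1 OR 1))) -> 1
  row 21 [10101]: (((NOT 0 OR 0) AND 1) OR ((0 IMPLIES 1) XOR (1 OR 1))) -> 1
  row 22 [10110]: (((NOT 1 OR 1) AND 1) OR ((0 IMPLIES 1) XOR (1 OR 1))) -> 1
  row 23 [10111]: (((NOT 1 OR 1) AND 1) OR ((0 IMPLIES 1) XOR (1 OR 1))) -> 1
  row 24 [11000]: (((NOT 0 OR 0) AND 1) OR ((1 IMPLIES 0) XOR (0 OR 1))) -> 1
  row 25 [11001]: (((NOT 0 OR 0) AND 1) OR ((1 IMPLIES 0) XOR (0 OR 1))) -> 1
  row 26 [11010]: (((NOT 1 OR 1) AND 1) OR ((1 IMPLIES 0) XOR (0 OR 1))) -> 1
  row 27 [11011]: (((NOT 1 OR 1) AND 1) OR ((1 IMPLIES 0) XOR (0 OR 1))) -> 1
  row 28 [11100]: (((NOT 0 OR 0) AND 1) OR ((1 IMPLIES 1) XOR (1 OR 1))) -> 1
  row 29 [11101]: (((NOT 0 OR 0) AND 1) OR ((1 IMPLIES 1) XOR (1 OR 1))) -> 1
  row 30 [11110]: (((NOT 1 OR 1) AND 1) OR ((1 IMPLIES 1) XOR (1 OR 1))) -> 1
  row 31 [11111]: (((NOT 1 OR 1) AND 1) OR ((1 IMPLIES 1) XOR (1 OR 1))) -> 1
Full result column, 4 rows per line (a,b,c fixed per line; d,e runs 00..11 left to right):
  rows 0-3 [a,b,c=000]: 1111  = hex F
  rows 4-7 [a,b,c=001]: 0000  = hex 0
  rows 8-11 [a,b,c=010]: 0000  = hex 0
  rows 12-15 [a,b,c=011]: 0000  = hex 0
  rows 16-19 [a,b,c=100]: 1111  = hex F
  rows 20-23 [a,b,c=101]: 1111  = hex F
  rows 24-27 [a,b,c=110]: 1111  = hex F
  rows 28-31 [a,b,c=111]: 1111  = hex F
Output column (row 0 .. row 31) = 11110000000000001111111111111111
Output column grouped in 4s = 1111 0000 0000 0000 1111 1111 1111 1111 = 0xF000FFFF
Convert to decimal digit by digit (value = value*16 + digit):
  F -> 15
  15*16 + 0 = 240
  240*16 + 0 = 3840
  3840*16 + 0 = 61440
  61440*16 + 15 (F) = 983055
  983055*16 + 15 (F) = 15728895
  15728895*16 + 15 (F) = 251662335
  251662335*16 + 15 (F) = 4026597375
Decimal = 4026597375

4026597375


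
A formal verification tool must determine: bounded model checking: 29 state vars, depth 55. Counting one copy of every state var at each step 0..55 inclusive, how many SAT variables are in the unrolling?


BMC unrolls to depth k, creating one copy of each state var for steps 0..k.
Step count = 55 + 1 = 56 (steps 0 through 55)
Vars per step = 29
Total = 29 * 56 = 1624

1624


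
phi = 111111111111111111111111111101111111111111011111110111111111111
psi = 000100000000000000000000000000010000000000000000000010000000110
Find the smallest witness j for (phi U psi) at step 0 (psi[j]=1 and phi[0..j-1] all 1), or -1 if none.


(phi U psi) at 0: need smallest j with psi[j]=1 and phi[i]=1 for all i in [0,j).
Scan from step 0:
  step 0: phi=1, psi=0 -> continue
  step 1: phi=1, psi=0 -> continue
  step 2: phi=1, psi=0 -> continue
  step 3: psi=1 and phi held for [0,3) -> witness found
Witness step = 3

3


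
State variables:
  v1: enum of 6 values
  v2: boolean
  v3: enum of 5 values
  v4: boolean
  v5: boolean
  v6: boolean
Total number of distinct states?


State space = product of domain sizes of all variables.
Domain sizes:
  v1 (enum of 6 values): 6
  v2 (boolean): 2
  v3 (enum of 5 values): 5
  v4 (boolean): 2
  v5 (boolean): 2
  v6 (boolean): 2
Product = 6 * 2 * 5 * 2 * 2 * 2 = 480

480


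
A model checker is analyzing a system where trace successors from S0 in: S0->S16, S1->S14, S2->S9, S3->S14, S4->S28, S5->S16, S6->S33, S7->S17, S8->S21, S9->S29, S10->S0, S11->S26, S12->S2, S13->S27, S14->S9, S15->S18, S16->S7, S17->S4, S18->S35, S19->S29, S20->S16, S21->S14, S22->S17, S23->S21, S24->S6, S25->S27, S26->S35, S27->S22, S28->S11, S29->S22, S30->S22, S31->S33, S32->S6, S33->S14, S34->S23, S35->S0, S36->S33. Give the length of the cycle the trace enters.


Trace from S0 until a state repeats:
  S0 -> S16 -> S7 -> S17 -> S4 -> S28 -> S11 -> S26 -> S35 -> S0
S0 first seen at step 0, revisited at step 9.
Cycle length = 9 - 0 = 9

9


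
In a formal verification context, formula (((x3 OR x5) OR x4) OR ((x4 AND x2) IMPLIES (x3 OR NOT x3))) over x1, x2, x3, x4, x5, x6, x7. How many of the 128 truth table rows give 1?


Formula: (((x3 OR x5) OR x4) OR ((x4 AND x2) IMPLIES (x3 OR NOT x3))) over 7 vars (128 rows)
Evaluate each row (x1, x2, x3, x4, x5, x6, x7 as bits, MSB first):
  row 0 [0000000]: (((0 OR 0) OR 0) OR ((0 AND 0) IMPLIES (0 OR NOT 0))) -> 1
  row 1 [0000001]: (((0 OR 0) OR 0) OR ((0 AND 0) IMPLIES (0 OR NOT 0))) -> 1
  row 2 [0000010]: (((0 OR 0) OR 0) OR ((0 AND 0) IMPLIES (0 OR NOT 0))) -> 1
  row 3 [0000011]: (((0 OR 0) OR 0) OR ((0 AND 0) IMPLIES (0 OR NOT 0))) -> 1
  row 4 [0000100]: (((0 OR 1) OR 0) OR ((0 AND 0) IMPLIES (0 OR NOT 0))) -> 1
  (every remaining row is evaluated the same way; all 128 results are listed next)
Full result column, 8 rows per line (x1,x2,x3,x4 fixed per line; x5,x6,x7 runs 000..111 left to right):
  rows 0-7 [x1,x2,x3,x4=0000]: 11111111  (ones: 8)
  rows 8-15 [x1,x2,x3,x4=0001]: 11111111  (ones: 8)
  rows 16-23 [x1,x2,x3,x4=0010]: 11111111  (ones: 8)
  rows 24-31 [x1,x2,x3,x4=0011]: 11111111  (ones: 8)
  rows 32-39 [x1,x2,x3,x4=0100]: 11111111  (ones: 8)
  rows 40-47 [x1,x2,x3,x4=0101]: 11111111  (ones: 8)
  rows 48-55 [x1,x2,x3,x4=0110]: 11111111  (ones: 8)
  rows 56-63 [x1,x2,x3,x4=0111]: 11111111  (ones: 8)
  rows 64-71 [x1,x2,x3,x4=1000]: 11111111  (ones: 8)
  rows 72-79 [x1,x2,x3,x4=1001]: 11111111  (ones: 8)
  rows 80-87 [x1,x2,x3,x4=1010]: 11111111  (ones: 8)
  rows 88-95 [x1,x2,x3,x4=1011]: 11111111  (ones: 8)
  rows 96-103 [x1,x2,x3,x4=1100]: 11111111  (ones: 8)
  rows 104-111 [x1,x2,x3,x4=1101]: 11111111  (ones: 8)
  rows 112-119 [x1,x2,x3,x4=1110]: 11111111  (ones: 8)
  rows 120-127 [x1,x2,x3,x4=1111]: 11111111  (ones: 8)
Count of 1-rows = 8+8+8+8+8+8+8+8+8+8+8+8+8+8+8+8 = 128

128


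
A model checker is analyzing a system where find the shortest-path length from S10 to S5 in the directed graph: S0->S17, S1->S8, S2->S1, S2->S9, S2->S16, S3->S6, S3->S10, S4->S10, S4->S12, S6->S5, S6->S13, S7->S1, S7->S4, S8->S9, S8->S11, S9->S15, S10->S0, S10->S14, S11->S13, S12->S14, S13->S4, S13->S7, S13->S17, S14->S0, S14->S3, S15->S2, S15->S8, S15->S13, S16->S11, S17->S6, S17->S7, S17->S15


BFS layer-by-layer from S10:
  dist 0: {S10}
  dist 1: {S0, S14}
  dist 2: {S3, S17}
  dist 3: {S6, S7, S15}
  dist 4: {S1, S2, S4, S5, S8, S13}
  -> S5 reached at distance 4
Shortest path length = 4

4


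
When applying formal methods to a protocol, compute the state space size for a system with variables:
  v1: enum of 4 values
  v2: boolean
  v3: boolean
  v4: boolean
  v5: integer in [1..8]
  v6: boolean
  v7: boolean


State space = product of domain sizes of all variables.
Domain sizes:
  v1 (enum of 4 values): 4
  v2 (boolean): 2
  v3 (boolean): 2
  v4 (boolean): 2
  v5 (integer in [1..8]): 8
  v6 (boolean): 2
  v7 (boolean): 2
Product = 4 * 2 * 2 * 2 * 8 * 2 * 2 = 1024

1024


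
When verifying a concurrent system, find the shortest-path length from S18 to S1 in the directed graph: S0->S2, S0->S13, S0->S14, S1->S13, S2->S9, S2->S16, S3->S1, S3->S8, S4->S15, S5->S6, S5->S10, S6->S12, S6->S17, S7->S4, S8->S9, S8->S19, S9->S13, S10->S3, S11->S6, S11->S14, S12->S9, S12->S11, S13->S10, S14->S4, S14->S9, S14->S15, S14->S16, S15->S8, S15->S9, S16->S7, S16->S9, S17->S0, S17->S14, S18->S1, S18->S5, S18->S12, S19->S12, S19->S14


BFS layer-by-layer from S18:
  dist 0: {S18}
  dist 1: {S1, S5, S12}
  -> S1 reached at distance 1
Shortest path length = 1

1


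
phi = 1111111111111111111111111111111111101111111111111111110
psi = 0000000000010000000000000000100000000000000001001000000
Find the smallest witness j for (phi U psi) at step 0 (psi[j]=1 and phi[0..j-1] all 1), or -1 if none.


(phi U psi) at 0: need smallest j with psi[j]=1 and phi[i]=1 for all i in [0,j).
Scan from step 0:
  step 0: phi=1, psi=0 -> continue
  step 1: phi=1, psi=0 -> continue
  step 2: phi=1, psi=0 -> continue
  step 3: phi=1, psi=0 -> continue
  step 11: psi=1 and phi held for [0,11) -> witness found
Witness step = 11

11


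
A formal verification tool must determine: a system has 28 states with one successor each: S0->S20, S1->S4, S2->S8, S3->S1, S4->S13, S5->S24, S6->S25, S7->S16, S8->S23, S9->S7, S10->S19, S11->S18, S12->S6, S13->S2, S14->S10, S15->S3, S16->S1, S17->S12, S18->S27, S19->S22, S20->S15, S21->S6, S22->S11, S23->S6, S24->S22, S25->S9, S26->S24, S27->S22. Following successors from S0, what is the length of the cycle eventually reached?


Trace from S0 until a state repeats:
  S0 -> S20 -> S15 -> S3 -> S1 -> S4 -> S13 -> S2 -> S8 -> S23 -> S6 -> S25 -> S9 -> S7 -> S16 -> S1
S1 first seen at step 4, revisited at step 15.
Cycle length = 15 - 4 = 11

11


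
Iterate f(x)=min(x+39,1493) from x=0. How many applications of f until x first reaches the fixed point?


Step 1: x=0, cap=1493, increment=39
Step 2: x grows by 39 each step until capped at 1493; fixed point is x=1493
Step 3: iterations = ceil(1493/39) = 39

39


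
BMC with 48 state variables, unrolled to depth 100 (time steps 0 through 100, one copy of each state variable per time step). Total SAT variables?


BMC unrolls to depth k, creating one copy of each state var for steps 0..k.
Step count = 100 + 1 = 101 (steps 0 through 100)
Vars per step = 48
Total = 48 * 101 = 4848

4848


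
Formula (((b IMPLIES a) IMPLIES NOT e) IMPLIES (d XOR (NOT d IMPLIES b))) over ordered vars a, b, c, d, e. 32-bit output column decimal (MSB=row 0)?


Formula: (((b IMPLIES a) IMPLIES NOT e) IMPLIES (d XOR (NOT d IMPLIES b))) over a, b, c, d, e (32 rows)
Evaluate each row (bits = a,b,c,d,e, MSB first):
  row 0 [00000]: (((0 IMPLIES 0) IMPLIES NOT 0) IMPLIES (0 XOR (NOT 0 IMPLIES 0))) -> 0
  row 1 [00001]: (((0 IMPLIES 0) IMPLIES NOT 1) IMPLIES (0 XOR (NOT 0 IMPLIES 0))) -> 1
  row 2 [00010]: (((0 IMPLIES 0) IMPLIES NOT 0) IMPLIES (1 XOR (NOT 1 IMPLIES 0))) -> 0
  row 3 [00011]: (((0 IMPLIES 0) IMPLIES NOT 1) IMPLIES (1 XOR (NOT 1 IMPLIES 0))) -> 1
  row 4 [00100]: (((0 IMPLIES 0) IMPLIES NOT 0) IMPLIES (0 XOR (NOT 0 IMPLIES 0))) -> 0
  row 5 [00101]: (((0 IMPLIES 0) IMPLIES NOT 1) IMPLIES (0 XOR (NOT 0 IMPLIES 0))) -> 1
  row 6 [00110]: (((0 IMPLIES 0) IMPLIES NOT 0) IMPLIES (1 XOR (NOT 1 IMPLIES 0))) -> 0
  row 7 [00111]: (((0 IMPLIES 0) IMPLIES NOT 1) IMPLIES (1 XOR (NOT 1 IMPLIES 0))) -> 1
  row 8 [01000]: (((1 IMPLIES 0) IMPLIES NOT 0) IMPLIES (0 XOR (NOT 0 IMPLIES 1))) -> 1
  row 9 [01001]: (((1 IMPLIES 0) IMPLIES NOT 1) IMPLIES (0 XOR (NOT 0 IMPLIES 1))) -> 1
  row 10 [01010]: (((1 IMPLIES 0) IMPLIES NOT 0) IMPLIES (1 XOR (NOT 1 IMPLIES 1))) -> 0
  row 11 [01011]: (((1 IMPLIES 0) IMPLIES NOT 1) IMPLIES (1 XOR (NOT 1 IMPLIES 1))) -> 0
  row 12 [01100]: (((1 IMPLIES 0) IMPLIES NOT 0) IMPLIES (0 XOR (NOT 0 IMPLIES 1))) -> 1
  row 13 [01101]: (((1 IMPLIES 0) IMPLIES NOT 1) IMPLIES (0 XOR (NOT 0 IMPLIES 1))) -> 1
  row 14 [01110]: (((1 IMPLIES 0) IMPLIES NOT 0) IMPLIES (1 XOR (NOT 1 IMPLIES 1))) -> 0
  row 15 [01111]: (((1 IMPLIES 0) IMPLIES NOT 1) IMPLIES (1 XOR (NOT 1 IMPLIES 1))) -> 0
  row 16 [10000]: (((0 IMPLIES 1) IMPLIES NOT 0) IMPLIES (0 XOR (NOT 0 IMPLIES 0))) -> 0
  row 17 [10001]: (((0 IMPLIES 1) IMPLIES NOT 1) IMPLIES (0 XOR (NOT 0 IMPLIES 0))) -> 1
  row 18 [10010]: (((0 IMPLIES 1) IMPLIES NOT 0) IMPLIES (1 XOR (NOT 1 IMPLIES 0))) -> 0
  row 19 [10011]: (((0 IMPLIES 1) IMPLIES NOT 1) IMPLIES (1 XOR (NOT 1 IMPLIES 0))) -> 1
  row 20 [10100]: (((0 IMPLIES 1) IMPLIES NOT 0) IMPLIES (0 XOR (NOT 0 IMPLIES 0))) -> 0
  row 21 [10101]: (((0 IMPLIES 1) IMPLIES NOT 1) IMPLIES (0 XOR (NOT 0 IMPLIES 0))) -> 1
  row 22 [10110]: (((0 IMPLIES 1) IMPLIES NOT 0) IMPLIES (1 XOR (NOT 1 IMPLIES 0))) -> 0
  row 23 [10111]: (((0 IMPLIES 1) IMPLIES NOT 1) IMPLIES (1 XOR (NOT 1 IMPLIES 0))) -> 1
  row 24 [11000]: (((1 IMPLIES 1) IMPLIES NOT 0) IMPLIES (0 XOR (NOT 0 IMPLIES 1))) -> 1
  row 25 [11001]: (((1 IMPLIES 1) IMPLIES NOT 1) IMPLIES (0 XOR (NOT 0 IMPLIES 1))) -> 1
  row 26 [11010]: (((1 IMPLIES 1) IMPLIES NOT 0) IMPLIES (1 XOR (NOT 1 IMPLIES 1))) -> 0
  row 27 [11011]: (((1 IMPLIES 1) IMPLIES NOT 1) IMPLIES (1 XOR (NOT 1 IMPLIES 1))) -> 1
  row 28 [11100]: (((1 IMPLIES 1) IMPLIES NOT 0) IMPLIES (0 XOR (NOT 0 IMPLIES 1))) -> 1
  row 29 [11101]: (((1 IMPLIES 1) IMPLIES NOT 1) IMPLIES (0 XOR (NOT 0 IMPLIES 1))) -> 1
  row 30 [11110]: (((1 IMPLIES 1) IMPLIES NOT 0) IMPLIES (1 XOR (NOT 1 IMPLIES 1))) -> 0
  row 31 [11111]: (((1 IMPLIES 1) IMPLIES NOT 1) IMPLIES (1 XOR (NOT 1 IMPLIES 1))) -> 1
Full result column, 4 rows per line (a,b,c fixed per line; d,e runs 00..11 left to right):
  rows 0-3 [a,b,c=000]: 0101  = hex 5
  rows 4-7 [a,b,c=001]: 0101  = hex 5
  rows 8-11 [a,b,c=010]: 1100  = hex C
  rows 12-15 [a,b,c=011]: 1100  = hex C
  rows 16-19 [a,b,c=100]: 0101  = hex 5
  rows 20-23 [a,b,c=101]: 0101  = hex 5
  rows 24-27 [a,b,c=110]: 1101  = hex D
  rows 28-31 [a,b,c=111]: 1101  = hex D
Output column (row 0 .. row 31) = 01010101110011000101010111011101
Output column grouped in 4s = 0101 0101 1100 1100 0101 0101 1101 1101 = 0x55CC55DD
Convert to decimal digit by digit (value = value*16 + digit):
  5 -> 5
  5*16 + 5 = 85
  85*16 + 12 (C) = 1372
  1372*16 + 12 (C) = 21964
  21964*16 + 5 = 351429
  351429*16 + 5 = 5622869
  5622869*16 + 13 (D) = 89965917
  89965917*16 + 13 (D) = 1439454685
Decimal = 1439454685

1439454685


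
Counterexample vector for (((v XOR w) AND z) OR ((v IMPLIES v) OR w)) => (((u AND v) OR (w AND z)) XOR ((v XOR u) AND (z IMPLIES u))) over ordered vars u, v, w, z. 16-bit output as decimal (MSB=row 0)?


F1 = (((v XOR w) AND z) OR ((v IMPLIES v) OR w))
F2 = (((u AND v) OR (w AND z)) XOR ((v XOR u) AND (z IMPLIES u)))
Counterexample to F1=>F2 is where F1=1 and F2=0.
Evaluate each row (bits = u,v,w,z, MSB first):
  row 0 [0000]: F1=1 F2=0 -> F1&~F2 -> 1
  row 1 [0001]: F1=1 F2=0 -> F1&~F2 -> 1
  row 2 [0010]: F1=1 F2=0 -> F1&~F2 -> 1
  row 3 [0011]: F1=1 F2=1 -> F1&~F2 -> 0
  row 4 [0100]: F1=1 F2=1 -> F1&~F2 -> 0
  row 5 [0101]: F1=1 F2=0 -> F1&~F2 -> 1
  row 6 [0110]: F1=1 F2=1 -> F1&~F2 -> 0
  row 7 [0111]: F1=1 F2=1 -> F1&~F2 -> 0
  row 8 [1000]: F1=1 F2=1 -> F1&~F2 -> 0
  row 9 [1001]: F1=1 F2=1 -> F1&~F2 -> 0
  row 10 [1010]: F1=1 F2=1 -> F1&~F2 -> 0
  row 11 [1011]: F1=1 F2=0 -> F1&~F2 -> 1
  row 12 [1100]: F1=1 F2=1 -> F1&~F2 -> 0
  row 13 [1101]: F1=1 F2=1 -> F1&~F2 -> 0
  row 14 [1110]: F1=1 F2=1 -> F1&~F2 -> 0
  row 15 [1111]: F1=1 F2=1 -> F1&~F2 -> 0
Full result column, 4 rows per line (u,v fixed per line; w,z runs 00..11 left to right):
  rows 0-3 [u,v=00]: 1110  = hex E
  rows 4-7 [u,v=01]: 0100  = hex 4
  rows 8-11 [u,v=10]: 0001  = hex 1
  rows 12-15 [u,v=11]: 0000  = hex 0
Counterexample vector (row 0 .. row 15) = 1110010000010000
Output column grouped in 4s = 1110 0100 0001 0000 = 0xE410
Convert to decimal digit by digit (value = value*16 + digit):
  E -> 14
  14*16 + 4 = 228
  228*16 + 1 = 3649
  3649*16 + 0 = 58384
Decimal = 58384

58384


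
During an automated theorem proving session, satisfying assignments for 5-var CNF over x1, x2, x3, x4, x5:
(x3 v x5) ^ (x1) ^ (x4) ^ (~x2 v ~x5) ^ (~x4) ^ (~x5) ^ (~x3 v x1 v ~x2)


CNF with 7 clauses over 5 vars (32 assignments).
An assignment satisfies CNF iff every clause has >=1 true literal.
Check each row (bits = x1,x2,x3,x4,x5; clause T/F shown):
  row 0 [00000]: clauses=FFFTTTT -> 0
  row 1 [00001]: clauses=TFFTTFT -> 0
  row 2 [00010]: clauses=FFTTFTT -> 0
  row 3 [00011]: clauses=TFTTFFT -> 0
  row 4 [00100]: clauses=TFFTTTT -> 0
  row 5 [00101]: clauses=TFFTTFT -> 0
  row 6 [00110]: clauses=TFTTFTT -> 0
  row 7 [00111]: clauses=TFTTFFT -> 0
  row 8 [01000]: clauses=FFFTTTT -> 0
  row 9 [01001]: clauses=TFFFTFT -> 0
  row 10 [01010]: clauses=FFTTFTT -> 0
  row 11 [01011]: clauses=TFTFFFT -> 0
  row 12 [01100]: clauses=TFFTTTF -> 0
  row 13 [01101]: clauses=TFFFTFF -> 0
  row 14 [01110]: clauses=TFTTFTF -> 0
  row 15 [01111]: clauses=TFTFFFF -> 0
  row 16 [10000]: clauses=FTFTTTT -> 0
  row 17 [10001]: clauses=TTFTTFT -> 0
  row 18 [10010]: clauses=FTTTFTT -> 0
  row 19 [10011]: clauses=TTTTFFT -> 0
  row 20 [10100]: clauses=TTFTTTT -> 0
  row 21 [10101]: clauses=TTFTTFT -> 0
  row 22 [10110]: clauses=TTTTFTT -> 0
  row 23 [10111]: clauses=TTTTFFT -> 0
  row 24 [11000]: clauses=FTFTTTT -> 0
  row 25 [11001]: clauses=TTFFTFT -> 0
  row 26 [11010]: clauses=FTTTFTT -> 0
  row 27 [11011]: clauses=TTTFFFT -> 0
  row 28 [11100]: clauses=TTFTTTT -> 0
  row 29 [11101]: clauses=TTFFTFT -> 0
  row 30 [11110]: clauses=TTTTFTT -> 0
  row 31 [11111]: clauses=TTTFFFT -> 0
Full result column, 8 rows per line (x1,x2 fixed per line; x3,x4,x5 runs 000..111 left to right):
  rows 0-7 [x1,x2=00]: 00000000  (ones: 0)
  rows 8-15 [x1,x2=01]: 00000000  (ones: 0)
  rows 16-23 [x1,x2=10]: 00000000  (ones: 0)
  rows 24-31 [x1,x2=11]: 00000000  (ones: 0)
Satisfying assignments = 0+0+0+0 = 0

0


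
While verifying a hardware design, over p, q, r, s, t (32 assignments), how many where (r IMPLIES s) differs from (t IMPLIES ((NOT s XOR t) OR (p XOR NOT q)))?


F1 = (r IMPLIES s)
F2 = (t IMPLIES ((NOT s XOR t) OR (p XOR NOT q)))
Evaluate both on each of 32 rows (bits = p,q,r,s,t):
  row 0 [00000]: F1=1 F2=1 -> 0
  row 1 [00001]: F1=1 F2=1 -> 0
  row 2 [00010]: F1=1 F2=1 -> 0
  row 3 [00011]: F1=1 F2=1 -> 0
  row 4 [00100]: F1=0 F2=1 (differ) -> 1
  row 5 [00101]: F1=0 F2=1 (differ) -> 1
  row 6 [00110]: F1=1 F2=1 -> 0
  row 7 [00111]: F1=1 F2=1 -> 0
  row 8 [01000]: F1=1 F2=1 -> 0
  row 9 [01001]: F1=1 F2=0 (differ) -> 1
  row 10 [01010]: F1=1 F2=1 -> 0
  row 11 [01011]: F1=1 F2=1 -> 0
  row 12 [01100]: F1=0 F2=1 (differ) -> 1
  row 13 [01101]: F1=0 F2=0 -> 0
  row 14 [01110]: F1=1 F2=1 -> 0
  row 15 [01111]: F1=1 F2=1 -> 0
  row 16 [10000]: F1=1 F2=1 -> 0
  row 17 [10001]: F1=1 F2=0 (differ) -> 1
  row 18 [10010]: F1=1 F2=1 -> 0
  row 19 [10011]: F1=1 F2=1 -> 0
  row 20 [10100]: F1=0 F2=1 (differ) -> 1
  row 21 [10101]: F1=0 F2=0 -> 0
  row 22 [10110]: F1=1 F2=1 -> 0
  row 23 [10111]: F1=1 F2=1 -> 0
  row 24 [11000]: F1=1 F2=1 -> 0
  row 25 [11001]: F1=1 F2=1 -> 0
  row 26 [11010]: F1=1 F2=1 -> 0
  row 27 [11011]: F1=1 F2=1 -> 0
  row 28 [11100]: F1=0 F2=1 (differ) -> 1
  row 29 [11101]: F1=0 F2=1 (differ) -> 1
  row 30 [11110]: F1=1 F2=1 -> 0
  row 31 [11111]: F1=1 F2=1 -> 0
Full result column, 8 rows per line (p,q fixed per line; r,s,t runs 000..111 left to right):
  rows 0-7 [p,q=00]: 00001100  (ones: 2)
  rows 8-15 [p,q=01]: 01001000  (ones: 2)
  rows 16-23 [p,q=10]: 01001000  (ones: 2)
  rows 24-31 [p,q=11]: 00001100  (ones: 2)
Disagreements = 2+2+2+2 = 8

8


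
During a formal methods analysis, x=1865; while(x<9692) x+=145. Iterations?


Step 1: x goes from 1865 toward 9692 by 145; the body runs while x<9692, so iterations = ceil((bound-start)/step)
Step 2: Distance=7827
Step 3: ceil(7827/145)=54

54


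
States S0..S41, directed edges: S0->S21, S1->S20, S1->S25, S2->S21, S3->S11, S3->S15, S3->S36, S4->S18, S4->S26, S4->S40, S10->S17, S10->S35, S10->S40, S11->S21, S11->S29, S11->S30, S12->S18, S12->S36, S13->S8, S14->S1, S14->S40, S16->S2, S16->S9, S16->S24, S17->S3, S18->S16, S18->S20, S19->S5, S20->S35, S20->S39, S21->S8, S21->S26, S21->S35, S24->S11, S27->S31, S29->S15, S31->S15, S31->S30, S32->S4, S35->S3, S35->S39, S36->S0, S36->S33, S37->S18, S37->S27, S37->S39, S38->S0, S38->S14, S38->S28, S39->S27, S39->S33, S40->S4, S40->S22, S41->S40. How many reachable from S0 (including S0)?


BFS from S0:
  layer 0: {S0}
  layer 1: {S21}
  layer 2: {S8, S26, S35}
  layer 3: {S3, S39}
  layer 4: {S11, S15, S27, S33, S36}
  layer 5: {S29, S30, S31}
Reachable set: {S0, S3, S8, S11, S15, S21, S26, S27, S29, S30, S31, S33, S35, S36, S39}
Count = 15

15


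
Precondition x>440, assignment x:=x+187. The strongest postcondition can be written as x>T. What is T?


Formula: sp(P, x:=E) = exists old_x. (x = E[old_x/x]) AND P[old_x/x] (old_x is the value of x before the assignment; eliminate old_x by solving x = E[old_x/x] for old_x)
Step 1: Precondition P: x>440, i.e. old_x > 440
Step 2: Assignment gives x = old_x + 187, so old_x = x - 187
Step 3: Substitute into P: x - 187 > 440
Step 4: Simplify: x > 440+187 = 627

627


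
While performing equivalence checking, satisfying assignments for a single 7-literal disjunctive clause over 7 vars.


Step 1: Total=2^7=128
Step 2: Unsat when all 7 false: 2^0=1
Step 3: Sat=128-1=127

127


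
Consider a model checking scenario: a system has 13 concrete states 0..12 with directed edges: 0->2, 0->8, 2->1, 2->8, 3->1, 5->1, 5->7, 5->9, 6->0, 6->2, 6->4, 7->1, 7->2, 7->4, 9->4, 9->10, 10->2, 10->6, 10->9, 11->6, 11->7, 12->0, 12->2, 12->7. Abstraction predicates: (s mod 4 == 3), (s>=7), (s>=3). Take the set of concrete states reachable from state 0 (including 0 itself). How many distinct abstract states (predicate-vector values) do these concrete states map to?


BFS from 0:
Concrete reachable: {0, 1, 2, 8}
Abstract via predicates (s mod 4 == 3), (s>=7), (s>=3):
  (0,0,0) <- {0, 1, 2}
  (0,1,1) <- {8}
Distinct abstract states = 2

2


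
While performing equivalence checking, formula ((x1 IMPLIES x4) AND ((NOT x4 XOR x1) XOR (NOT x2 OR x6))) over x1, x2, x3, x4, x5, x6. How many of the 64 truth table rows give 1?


Formula: ((x1 IMPLIES x4) AND ((NOT x4 XOR x1) XOR (NOT x2 OR x6))) over 6 vars (64 rows)
Evaluate each row (x1, x2, x3, x4, x5, x6 as bits, MSB first):
  row 0 [000000]: ((0 IMPLIES 0) AND ((NOT 0 XOR 0) XOR (NOT 0 OR 0))) -> 0
  row 1 [000001]: ((0 IMPLIES 0) AND ((NOT 0 XOR 0) XOR (NOT 0 OR 1))) -> 0
  row 2 [000010]: ((0 IMPLIES 0) AND ((NOT 0 XOR 0) XOR (NOT 0 OR 0))) -> 0
  row 3 [000011]: ((0 IMPLIES 0) AND ((NOT 0 XOR 0) XOR (NOT 0 OR 1))) -> 0
  row 4 [000100]: ((0 IMPLIES 1) AND ((NOT 1 XOR 0) XOR (NOT 0 OR 0))) -> 1
  (every remaining row is evaluated the same way; all 64 results are listed next)
Full result column, 8 rows per line (x1,x2,x3 fixed per line; x4,x5,x6 runs 000..111 left to right):
  rows 0-7 [x1,x2,x3=000]: 00001111  (ones: 4)
  rows 8-15 [x1,x2,x3=001]: 00001111  (ones: 4)
  rows 16-23 [x1,x2,x3=010]: 10100101  (ones: 4)
  rows 24-31 [x1,x2,x3=011]: 10100101  (ones: 4)
  rows 32-39 [x1,x2,x3=100]: 00000000  (ones: 0)
  rows 40-47 [x1,x2,x3=101]: 00000000  (ones: 0)
  rows 48-55 [x1,x2,x3=110]: 00001010  (ones: 2)
  rows 56-63 [x1,x2,x3=111]: 00001010  (ones: 2)
Count of 1-rows = 4+4+4+4+0+0+2+2 = 20

20


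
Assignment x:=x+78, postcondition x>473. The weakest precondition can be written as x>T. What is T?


Formula: wp(x:=E, P) = P[E/x] (substitute E for x in postcondition)
Step 1: Postcondition: x>473
Step 2: Substitute x+78 for x: x+78>473
Step 3: Solve for x: x > 473-78 = 395

395


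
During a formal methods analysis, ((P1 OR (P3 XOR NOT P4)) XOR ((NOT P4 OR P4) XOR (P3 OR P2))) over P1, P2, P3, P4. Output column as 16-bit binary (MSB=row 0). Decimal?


Formula: ((P1 OR (P3 XOR NOT P4)) XOR ((NOT P4 OR P4) XOR (P3 OR P2))) over P1, P2, P3, P4 (16 rows)
Evaluate each row (bits = P1,P2,P3,P4, MSB first):
  row 0 [0000]: ((0 OR (0 XOR NOT 0)) XOR ((NOT 0 OR 0) XOR (0 OR 0))) -> 0
  row 1 [0001]: ((0 OR (0 XOR NOT 1)) XOR ((NOT 1 OR 1) XOR (0 OR 0))) -> 1
  row 2 [0010]: ((0 OR (1 XOR NOT 0)) XOR ((NOT 0 OR 0) XOR (1 OR 0))) -> 0
  row 3 [0011]: ((0 OR (1 XOR NOT 1)) XOR ((NOT 1 OR 1) XOR (1 OR 0))) -> 1
  row 4 [0100]: ((0 OR (0 XOR NOT 0)) XOR ((NOT 0 OR 0) XOR (0 OR 1))) -> 1
  row 5 [0101]: ((0 OR (0 XOR NOT 1)) XOR ((NOT 1 OR 1) XOR (0 OR 1))) -> 0
  row 6 [0110]: ((0 OR (1 XOR NOT 0)) XOR ((NOT 0 OR 0) XOR (1 OR 1))) -> 0
  row 7 [0111]: ((0 OR (1 XOR NOT 1)) XOR ((NOT 1 OR 1) XOR (1 OR 1))) -> 1
  row 8 [1000]: ((1 OR (0 XOR NOT 0)) XOR ((NOT 0 OR 0) XOR (0 OR 0))) -> 0
  row 9 [1001]: ((1 OR (0 XOR NOT 1)) XOR ((NOT 1 OR 1) XOR (0 OR 0))) -> 0
  row 10 [1010]: ((1 OR (1 XOR NOT 0)) XOR ((NOT 0 OR 0) XOR (1 OR 0))) -> 1
  row 11 [1011]: ((1 OR (1 XOR NOT 1)) XOR ((NOT 1 OR 1) XOR (1 OR 0))) -> 1
  row 12 [1100]: ((1 OR (0 XOR NOT 0)) XOR ((NOT 0 OR 0) XOR (0 OR 1))) -> 1
  row 13 [1101]: ((1 OR (0 XOR NOT 1)) XOR ((NOT 1 OR 1) XOR (0 OR 1))) -> 1
  row 14 [1110]: ((1 OR (1 XOR NOT 0)) XOR ((NOT 0 OR 0) XOR (1 OR 1))) -> 1
  row 15 [1111]: ((1 OR (1 XOR NOT 1)) XOR ((NOT 1 OR 1) XOR (1 OR 1))) -> 1
Full result column, 4 rows per line (P1,P2 fixed per line; P3,P4 runs 00..11 left to right):
  rows 0-3 [P1,P2=00]: 0101  = hex 5
  rows 4-7 [P1,P2=01]: 1001  = hex 9
  rows 8-11 [P1,P2=10]: 0011  = hex 3
  rows 12-15 [P1,P2=11]: 1111  = hex F
Output column (row 0 .. row 15) = 0101100100111111
Output column grouped in 4s = 0101 1001 0011 1111 = 0x593F
Convert to decimal digit by digit (value = value*16 + digit):
  5 -> 5
  5*16 + 9 = 89
  89*16 + 3 = 1427
  1427*16 + 15 (F) = 22847
Decimal = 22847

22847


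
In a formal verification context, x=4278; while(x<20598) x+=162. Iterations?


Step 1: x goes from 4278 toward 20598 by 162; the body runs while x<20598, so iterations = ceil((bound-start)/step)
Step 2: Distance=16320
Step 3: ceil(16320/162)=101

101


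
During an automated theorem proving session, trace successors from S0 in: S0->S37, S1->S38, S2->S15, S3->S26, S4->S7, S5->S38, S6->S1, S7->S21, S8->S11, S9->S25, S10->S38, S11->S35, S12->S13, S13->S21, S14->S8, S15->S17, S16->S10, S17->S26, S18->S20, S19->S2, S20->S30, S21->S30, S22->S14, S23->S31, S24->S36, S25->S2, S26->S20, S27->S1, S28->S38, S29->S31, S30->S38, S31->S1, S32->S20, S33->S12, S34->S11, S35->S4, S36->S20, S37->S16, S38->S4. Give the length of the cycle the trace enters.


Trace from S0 until a state repeats:
  S0 -> S37 -> S16 -> S10 -> S38 -> S4 -> S7 -> S21 -> S30 -> S38
S38 first seen at step 4, revisited at step 9.
Cycle length = 9 - 4 = 5

5


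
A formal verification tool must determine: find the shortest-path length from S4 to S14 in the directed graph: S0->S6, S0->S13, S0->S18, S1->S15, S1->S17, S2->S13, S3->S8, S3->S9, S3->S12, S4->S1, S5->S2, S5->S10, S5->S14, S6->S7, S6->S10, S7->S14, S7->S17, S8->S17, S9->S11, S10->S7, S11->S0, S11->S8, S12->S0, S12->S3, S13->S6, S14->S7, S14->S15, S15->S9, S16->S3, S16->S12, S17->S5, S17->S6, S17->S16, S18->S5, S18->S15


BFS layer-by-layer from S4:
  dist 0: {S4}
  dist 1: {S1}
  dist 2: {S15, S17}
  dist 3: {S5, S6, S9, S16}
  dist 4: {S2, S3, S7, S10, S11, S12, S14}
  -> S14 reached at distance 4
Shortest path length = 4

4


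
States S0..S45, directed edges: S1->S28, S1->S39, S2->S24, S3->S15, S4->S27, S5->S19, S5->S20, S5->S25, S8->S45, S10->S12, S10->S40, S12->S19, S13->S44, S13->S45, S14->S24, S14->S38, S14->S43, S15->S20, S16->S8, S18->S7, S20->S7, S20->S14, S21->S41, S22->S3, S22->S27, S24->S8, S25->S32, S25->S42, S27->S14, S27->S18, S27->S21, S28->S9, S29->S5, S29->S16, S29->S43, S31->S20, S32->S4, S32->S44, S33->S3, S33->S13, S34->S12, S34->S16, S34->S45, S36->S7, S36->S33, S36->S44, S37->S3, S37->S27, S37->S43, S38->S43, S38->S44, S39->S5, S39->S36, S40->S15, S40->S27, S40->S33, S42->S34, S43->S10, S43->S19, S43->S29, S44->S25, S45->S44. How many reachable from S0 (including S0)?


BFS from S0:
  layer 0: {S0}
Reachable set: {S0}
Count = 1

1


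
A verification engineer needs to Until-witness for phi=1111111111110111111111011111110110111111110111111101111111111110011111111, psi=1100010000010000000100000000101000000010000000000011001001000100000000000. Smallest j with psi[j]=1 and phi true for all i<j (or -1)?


(phi U psi) at 0: need smallest j with psi[j]=1 and phi[i]=1 for all i in [0,j).
Scan from step 0:
  step 0: psi=1 and phi held for [0,0) -> witness found
Witness step = 0

0


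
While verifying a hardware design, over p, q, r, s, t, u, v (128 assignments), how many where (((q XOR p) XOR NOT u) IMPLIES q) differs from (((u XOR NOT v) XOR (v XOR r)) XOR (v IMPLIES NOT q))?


F1 = (((q XOR p) XOR NOT u) IMPLIES q)
F2 = (((u XOR NOT v) XOR (v XOR r)) XOR (v IMPLIES NOT q))
Evaluate both on each of 128 rows (bits = p,q,r,s,t,u,v):
  row 0 [0000000]: F1=0 F2=0 -> 0
  row 1 [0000001]: F1=0 F2=0 -> 0
  row 2 [0000010]: F1=1 F2=1 -> 0
  row 3 [0000011]: F1=1 F2=1 -> 0
  row 4 [0000100]: F1=0 F2=0 -> 0
  (every remaining row is evaluated the same way; all 128 results are listed next)
Full result column, 8 rows per line (p,q,r,s fixed per line; t,u,v runs 000..111 left to right):
  rows 0-7 [p,q,r,s=0000]: 00000000  (ones: 0)
  rows 8-15 [p,q,r,s=0001]: 00000000  (ones: 0)
  rows 16-23 [p,q,r,s=0010]: 11111111  (ones: 8)
  rows 24-31 [p,q,r,s=0011]: 11111111  (ones: 8)
  rows 32-39 [p,q,r,s=0100]: 10011001  (ones: 4)
  rows 40-47 [p,q,r,s=0101]: 10011001  (ones: 4)
  rows 48-55 [p,q,r,s=0110]: 01100110  (ones: 4)
  rows 56-63 [p,q,r,s=0111]: 01100110  (ones: 4)
  rows 64-71 [p,q,r,s=1000]: 11111111  (ones: 8)
  rows 72-79 [p,q,r,s=1001]: 11111111  (ones: 8)
  rows 80-87 [p,q,r,s=1010]: 00000000  (ones: 0)
  rows 88-95 [p,q,r,s=1011]: 00000000  (ones: 0)
  rows 96-103 [p,q,r,s=1100]: 10011001  (ones: 4)
  rows 104-111 [p,q,r,s=1101]: 10011001  (ones: 4)
  rows 112-119 [p,q,r,s=1110]: 01100110  (ones: 4)
  rows 120-127 [p,q,r,s=1111]: 01100110  (ones: 4)
Disagreements = 0+0+8+8+4+4+4+4+8+8+0+0+4+4+4+4 = 64

64
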